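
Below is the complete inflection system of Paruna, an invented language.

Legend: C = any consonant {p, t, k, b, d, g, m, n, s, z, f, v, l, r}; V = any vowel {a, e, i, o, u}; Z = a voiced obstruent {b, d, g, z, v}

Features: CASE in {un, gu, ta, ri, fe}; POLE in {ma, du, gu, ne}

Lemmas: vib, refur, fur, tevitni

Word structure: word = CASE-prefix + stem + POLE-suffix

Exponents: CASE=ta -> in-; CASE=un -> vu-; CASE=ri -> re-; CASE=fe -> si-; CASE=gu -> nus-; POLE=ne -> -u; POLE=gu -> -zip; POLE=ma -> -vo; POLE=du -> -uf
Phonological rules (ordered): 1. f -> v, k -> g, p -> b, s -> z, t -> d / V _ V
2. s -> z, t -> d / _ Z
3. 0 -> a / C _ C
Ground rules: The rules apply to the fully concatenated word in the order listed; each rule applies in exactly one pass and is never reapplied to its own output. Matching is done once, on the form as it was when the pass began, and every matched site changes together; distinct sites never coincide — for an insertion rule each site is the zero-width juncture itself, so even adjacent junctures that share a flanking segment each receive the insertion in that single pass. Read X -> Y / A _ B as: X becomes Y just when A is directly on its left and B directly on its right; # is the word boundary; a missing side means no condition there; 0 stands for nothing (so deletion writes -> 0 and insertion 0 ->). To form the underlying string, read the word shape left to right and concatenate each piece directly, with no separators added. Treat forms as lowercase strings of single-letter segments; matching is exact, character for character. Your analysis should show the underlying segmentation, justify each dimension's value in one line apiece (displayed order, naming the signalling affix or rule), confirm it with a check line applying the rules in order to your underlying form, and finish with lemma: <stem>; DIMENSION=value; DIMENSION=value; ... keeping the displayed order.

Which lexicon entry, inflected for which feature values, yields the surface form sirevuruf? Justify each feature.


underlying: si-refur-uf
CASE=fe - signalled by the affix si-
POLE=du - signalled by the affix -uf
check: sirefuruf -> sirevuruf -> sirevuruf -> sirevuruf
lemma: refur; CASE=fe; POLE=du


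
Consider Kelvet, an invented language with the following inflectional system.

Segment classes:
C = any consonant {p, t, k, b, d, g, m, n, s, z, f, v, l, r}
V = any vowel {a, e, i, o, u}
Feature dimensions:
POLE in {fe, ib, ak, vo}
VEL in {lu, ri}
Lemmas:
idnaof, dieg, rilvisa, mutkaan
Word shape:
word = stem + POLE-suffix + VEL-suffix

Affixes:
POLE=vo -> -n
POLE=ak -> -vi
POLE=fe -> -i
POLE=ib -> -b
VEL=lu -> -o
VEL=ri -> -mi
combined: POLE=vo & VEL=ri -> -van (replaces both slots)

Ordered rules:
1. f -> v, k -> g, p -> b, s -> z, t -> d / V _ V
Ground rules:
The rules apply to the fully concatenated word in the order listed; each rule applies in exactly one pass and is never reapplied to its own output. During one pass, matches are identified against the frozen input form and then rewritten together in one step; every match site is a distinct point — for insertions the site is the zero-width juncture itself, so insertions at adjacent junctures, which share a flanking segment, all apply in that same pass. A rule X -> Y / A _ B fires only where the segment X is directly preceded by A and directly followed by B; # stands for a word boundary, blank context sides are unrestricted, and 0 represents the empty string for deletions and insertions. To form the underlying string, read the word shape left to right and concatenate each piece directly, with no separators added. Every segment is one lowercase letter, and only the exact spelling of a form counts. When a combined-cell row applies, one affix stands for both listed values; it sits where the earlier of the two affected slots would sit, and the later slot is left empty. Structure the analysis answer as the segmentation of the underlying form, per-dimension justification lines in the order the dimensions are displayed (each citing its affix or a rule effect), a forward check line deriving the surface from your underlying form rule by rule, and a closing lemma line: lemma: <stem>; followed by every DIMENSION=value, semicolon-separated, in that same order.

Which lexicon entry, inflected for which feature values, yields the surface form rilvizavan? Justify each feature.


underlying: rilvisa-van
POLE=vo - signalled by the combined affix row
VEL=ri - signalled by the combined affix row
check: rilvisavan -> rilvizavan
lemma: rilvisa; POLE=vo; VEL=ri


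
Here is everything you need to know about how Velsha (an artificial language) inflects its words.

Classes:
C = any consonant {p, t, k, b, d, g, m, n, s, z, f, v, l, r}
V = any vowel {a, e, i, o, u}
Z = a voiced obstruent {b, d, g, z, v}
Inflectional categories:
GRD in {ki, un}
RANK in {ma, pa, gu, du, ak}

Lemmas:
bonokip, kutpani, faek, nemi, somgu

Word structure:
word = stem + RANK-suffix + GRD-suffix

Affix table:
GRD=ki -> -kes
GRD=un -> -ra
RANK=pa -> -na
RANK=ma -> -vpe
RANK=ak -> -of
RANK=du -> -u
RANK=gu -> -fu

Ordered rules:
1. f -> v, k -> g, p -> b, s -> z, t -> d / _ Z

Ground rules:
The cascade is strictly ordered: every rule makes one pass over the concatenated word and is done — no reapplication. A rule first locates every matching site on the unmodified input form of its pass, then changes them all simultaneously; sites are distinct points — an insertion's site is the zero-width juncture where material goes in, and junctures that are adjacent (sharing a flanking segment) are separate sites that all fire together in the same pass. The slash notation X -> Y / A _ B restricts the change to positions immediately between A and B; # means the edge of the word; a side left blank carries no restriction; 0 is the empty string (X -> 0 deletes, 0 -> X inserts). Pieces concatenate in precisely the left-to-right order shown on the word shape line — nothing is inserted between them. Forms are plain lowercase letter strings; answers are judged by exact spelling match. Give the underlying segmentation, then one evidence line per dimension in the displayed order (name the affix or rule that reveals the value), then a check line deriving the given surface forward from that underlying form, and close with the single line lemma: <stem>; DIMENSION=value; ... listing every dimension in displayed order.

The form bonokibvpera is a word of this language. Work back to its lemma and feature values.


underlying: bonokip-vpe-ra
GRD=un - signalled by the affix -ra
RANK=ma - signalled by the affix -vpe
check: bonokipvpera -> bonokibvpera
lemma: bonokip; GRD=un; RANK=ma


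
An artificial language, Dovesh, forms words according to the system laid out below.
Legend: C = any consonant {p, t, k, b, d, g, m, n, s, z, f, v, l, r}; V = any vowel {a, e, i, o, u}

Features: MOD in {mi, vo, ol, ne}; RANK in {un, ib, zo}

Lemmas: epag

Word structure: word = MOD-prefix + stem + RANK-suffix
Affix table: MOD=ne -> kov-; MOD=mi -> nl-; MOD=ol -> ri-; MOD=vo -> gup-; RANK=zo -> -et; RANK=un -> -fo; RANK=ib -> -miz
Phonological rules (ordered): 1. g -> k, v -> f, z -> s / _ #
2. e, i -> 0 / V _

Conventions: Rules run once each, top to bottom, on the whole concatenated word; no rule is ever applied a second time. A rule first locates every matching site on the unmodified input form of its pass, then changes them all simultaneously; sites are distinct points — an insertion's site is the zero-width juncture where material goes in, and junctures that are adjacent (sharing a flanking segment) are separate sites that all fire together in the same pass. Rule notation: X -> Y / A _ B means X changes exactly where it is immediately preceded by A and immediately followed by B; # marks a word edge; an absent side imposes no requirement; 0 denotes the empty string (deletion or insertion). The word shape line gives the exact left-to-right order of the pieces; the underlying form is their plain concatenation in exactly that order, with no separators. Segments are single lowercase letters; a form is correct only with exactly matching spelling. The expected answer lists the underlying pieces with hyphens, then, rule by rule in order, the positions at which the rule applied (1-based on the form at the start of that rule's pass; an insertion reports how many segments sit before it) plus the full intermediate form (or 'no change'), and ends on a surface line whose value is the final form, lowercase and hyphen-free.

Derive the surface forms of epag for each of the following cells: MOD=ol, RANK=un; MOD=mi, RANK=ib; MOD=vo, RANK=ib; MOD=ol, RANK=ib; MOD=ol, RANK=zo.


cell MOD=ol, RANK=un:
underlying: ri-epag-fo
1. g -> k, v -> f, z -> s / _ #: no change
2. e, i -> 0 / V _: fires at position(s) 3: ripagfo
surface: ripagfo

cell MOD=mi, RANK=ib:
underlying: nl-epag-miz
1. g -> k, v -> f, z -> s / _ #: fires at position(s) 9: nlepagmis
2. e, i -> 0 / V _: no change
surface: nlepagmis

cell MOD=vo, RANK=ib:
underlying: gup-epag-miz
1. g -> k, v -> f, z -> s / _ #: fires at position(s) 10: gupepagmis
2. e, i -> 0 / V _: no change
surface: gupepagmis

cell MOD=ol, RANK=ib:
underlying: ri-epag-miz
1. g -> k, v -> f, z -> s / _ #: fires at position(s) 9: riepagmis
2. e, i -> 0 / V _: fires at position(s) 3: ripagmis
surface: ripagmis

cell MOD=ol, RANK=zo:
underlying: ri-epag-et
1. g -> k, v -> f, z -> s / _ #: no change
2. e, i -> 0 / V _: fires at position(s) 3: ripaget
surface: ripaget


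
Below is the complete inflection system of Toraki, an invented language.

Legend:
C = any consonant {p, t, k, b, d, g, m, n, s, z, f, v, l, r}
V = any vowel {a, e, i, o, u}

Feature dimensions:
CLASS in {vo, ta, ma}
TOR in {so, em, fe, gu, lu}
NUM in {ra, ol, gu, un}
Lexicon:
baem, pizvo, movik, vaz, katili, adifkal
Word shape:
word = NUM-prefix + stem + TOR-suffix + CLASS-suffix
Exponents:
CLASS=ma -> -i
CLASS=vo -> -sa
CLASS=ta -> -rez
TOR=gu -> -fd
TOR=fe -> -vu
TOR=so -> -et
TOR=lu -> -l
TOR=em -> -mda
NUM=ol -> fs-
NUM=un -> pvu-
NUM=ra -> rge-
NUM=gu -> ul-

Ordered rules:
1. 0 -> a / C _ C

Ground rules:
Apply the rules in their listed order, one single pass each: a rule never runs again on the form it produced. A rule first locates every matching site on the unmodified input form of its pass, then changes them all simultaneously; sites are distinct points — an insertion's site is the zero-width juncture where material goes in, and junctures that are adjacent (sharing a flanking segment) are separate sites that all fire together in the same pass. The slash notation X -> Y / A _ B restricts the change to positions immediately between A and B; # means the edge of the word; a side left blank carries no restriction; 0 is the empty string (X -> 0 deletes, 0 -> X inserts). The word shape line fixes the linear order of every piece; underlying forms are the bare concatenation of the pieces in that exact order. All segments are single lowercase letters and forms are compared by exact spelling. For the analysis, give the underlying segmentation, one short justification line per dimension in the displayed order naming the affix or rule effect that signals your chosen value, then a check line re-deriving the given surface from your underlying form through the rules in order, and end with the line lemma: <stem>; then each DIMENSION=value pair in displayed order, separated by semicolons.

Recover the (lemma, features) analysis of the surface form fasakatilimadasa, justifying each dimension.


underlying: fs-katili-mda-sa
CLASS=vo - signalled by the affix -sa
TOR=em - signalled by the affix -mda
NUM=ol - signalled by the affix fs-
check: fskatilimdasa -> fasakatilimadasa
lemma: katili; CLASS=vo; TOR=em; NUM=ol


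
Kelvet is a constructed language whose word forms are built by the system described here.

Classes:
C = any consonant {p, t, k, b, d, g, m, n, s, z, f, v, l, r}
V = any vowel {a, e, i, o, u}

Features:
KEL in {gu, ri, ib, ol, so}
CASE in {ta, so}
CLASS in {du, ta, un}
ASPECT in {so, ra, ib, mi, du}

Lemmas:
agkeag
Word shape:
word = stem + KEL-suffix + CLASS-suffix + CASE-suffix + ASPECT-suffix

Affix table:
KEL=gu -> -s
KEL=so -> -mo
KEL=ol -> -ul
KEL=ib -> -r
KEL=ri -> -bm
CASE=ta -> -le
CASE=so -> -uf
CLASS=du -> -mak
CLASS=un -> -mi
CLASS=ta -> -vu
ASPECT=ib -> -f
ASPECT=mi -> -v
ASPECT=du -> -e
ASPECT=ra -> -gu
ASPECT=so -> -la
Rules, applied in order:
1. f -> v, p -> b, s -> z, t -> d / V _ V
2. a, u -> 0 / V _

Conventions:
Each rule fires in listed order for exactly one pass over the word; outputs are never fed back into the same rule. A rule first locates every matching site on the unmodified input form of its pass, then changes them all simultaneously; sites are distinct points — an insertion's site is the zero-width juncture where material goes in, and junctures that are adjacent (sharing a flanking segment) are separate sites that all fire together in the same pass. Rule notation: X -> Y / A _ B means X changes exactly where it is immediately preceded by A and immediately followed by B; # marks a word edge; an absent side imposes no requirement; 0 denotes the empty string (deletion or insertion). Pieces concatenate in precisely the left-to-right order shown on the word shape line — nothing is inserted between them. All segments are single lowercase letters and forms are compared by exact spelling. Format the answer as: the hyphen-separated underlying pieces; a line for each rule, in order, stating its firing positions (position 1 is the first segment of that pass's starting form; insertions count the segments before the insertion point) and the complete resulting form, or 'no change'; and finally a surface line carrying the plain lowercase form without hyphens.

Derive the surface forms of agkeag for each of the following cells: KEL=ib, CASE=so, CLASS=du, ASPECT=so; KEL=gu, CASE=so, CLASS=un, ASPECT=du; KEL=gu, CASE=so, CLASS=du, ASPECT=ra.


cell KEL=ib, CASE=so, CLASS=du, ASPECT=so:
underlying: agkeag-r-mak-uf-la
1. f -> v, p -> b, s -> z, t -> d / V _ V: no change
2. a, u -> 0 / V _: fires at position(s) 5: agkegrmakufla
surface: agkegrmakufla

cell KEL=gu, CASE=so, CLASS=un, ASPECT=du:
underlying: agkeag-s-mi-uf-e
1. f -> v, p -> b, s -> z, t -> d / V _ V: fires at position(s) 11: agkeagsmiuve
2. a, u -> 0 / V _: fires at position(s) 5, 10: agkegsmive
surface: agkegsmive

cell KEL=gu, CASE=so, CLASS=du, ASPECT=ra:
underlying: agkeag-s-mak-uf-gu
1. f -> v, p -> b, s -> z, t -> d / V _ V: no change
2. a, u -> 0 / V _: fires at position(s) 5: agkegsmakufgu
surface: agkegsmakufgu


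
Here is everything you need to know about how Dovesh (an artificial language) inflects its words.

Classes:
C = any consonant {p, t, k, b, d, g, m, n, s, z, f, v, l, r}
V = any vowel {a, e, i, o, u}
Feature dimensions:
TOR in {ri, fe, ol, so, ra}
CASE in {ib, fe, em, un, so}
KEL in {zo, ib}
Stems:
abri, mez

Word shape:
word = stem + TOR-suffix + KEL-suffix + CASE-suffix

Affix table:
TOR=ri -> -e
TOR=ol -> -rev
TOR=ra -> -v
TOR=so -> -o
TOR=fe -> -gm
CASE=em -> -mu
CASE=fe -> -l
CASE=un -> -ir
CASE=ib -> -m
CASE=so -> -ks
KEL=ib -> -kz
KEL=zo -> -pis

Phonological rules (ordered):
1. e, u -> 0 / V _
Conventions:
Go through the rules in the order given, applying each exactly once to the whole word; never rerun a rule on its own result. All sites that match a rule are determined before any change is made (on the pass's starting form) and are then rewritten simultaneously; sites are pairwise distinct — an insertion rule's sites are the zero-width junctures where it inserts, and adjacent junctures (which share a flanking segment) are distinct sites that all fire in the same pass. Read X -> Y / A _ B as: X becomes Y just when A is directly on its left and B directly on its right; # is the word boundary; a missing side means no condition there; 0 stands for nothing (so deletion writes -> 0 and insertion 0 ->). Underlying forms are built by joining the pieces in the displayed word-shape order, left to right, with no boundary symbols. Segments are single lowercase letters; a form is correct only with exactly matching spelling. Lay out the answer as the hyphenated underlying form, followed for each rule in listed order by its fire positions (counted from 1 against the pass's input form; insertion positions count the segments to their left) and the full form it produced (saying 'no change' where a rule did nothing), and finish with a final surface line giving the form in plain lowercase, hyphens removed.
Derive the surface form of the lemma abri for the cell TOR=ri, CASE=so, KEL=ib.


underlying: abri-e-kz-ks
1. e, u -> 0 / V _: fires at position(s) 5: abrikzks
surface: abrikzks


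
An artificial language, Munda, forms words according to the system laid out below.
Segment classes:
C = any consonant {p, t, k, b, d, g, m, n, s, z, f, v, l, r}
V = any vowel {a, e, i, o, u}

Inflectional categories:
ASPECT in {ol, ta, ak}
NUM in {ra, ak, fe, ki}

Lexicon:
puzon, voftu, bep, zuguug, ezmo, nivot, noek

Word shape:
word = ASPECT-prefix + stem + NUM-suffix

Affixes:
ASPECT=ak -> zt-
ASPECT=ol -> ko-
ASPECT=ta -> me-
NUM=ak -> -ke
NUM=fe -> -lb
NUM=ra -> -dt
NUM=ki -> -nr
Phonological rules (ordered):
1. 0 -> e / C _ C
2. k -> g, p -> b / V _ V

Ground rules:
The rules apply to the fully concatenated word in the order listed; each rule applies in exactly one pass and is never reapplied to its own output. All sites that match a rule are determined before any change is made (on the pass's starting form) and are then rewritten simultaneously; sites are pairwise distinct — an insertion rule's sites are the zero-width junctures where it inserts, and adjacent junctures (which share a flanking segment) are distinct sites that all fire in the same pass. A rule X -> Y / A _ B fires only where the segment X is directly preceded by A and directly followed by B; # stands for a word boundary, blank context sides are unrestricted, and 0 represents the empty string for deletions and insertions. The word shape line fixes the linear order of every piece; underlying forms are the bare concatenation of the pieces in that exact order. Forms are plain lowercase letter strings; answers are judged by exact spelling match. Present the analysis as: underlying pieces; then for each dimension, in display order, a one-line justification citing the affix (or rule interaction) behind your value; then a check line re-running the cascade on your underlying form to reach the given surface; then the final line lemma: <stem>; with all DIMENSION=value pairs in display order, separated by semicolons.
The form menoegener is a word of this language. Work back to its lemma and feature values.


underlying: me-noek-nr
ASPECT=ta - signalled by the affix me-
NUM=ki - signalled by the affix -nr
check: menoeknr -> menoekener -> menoegener
lemma: noek; ASPECT=ta; NUM=ki


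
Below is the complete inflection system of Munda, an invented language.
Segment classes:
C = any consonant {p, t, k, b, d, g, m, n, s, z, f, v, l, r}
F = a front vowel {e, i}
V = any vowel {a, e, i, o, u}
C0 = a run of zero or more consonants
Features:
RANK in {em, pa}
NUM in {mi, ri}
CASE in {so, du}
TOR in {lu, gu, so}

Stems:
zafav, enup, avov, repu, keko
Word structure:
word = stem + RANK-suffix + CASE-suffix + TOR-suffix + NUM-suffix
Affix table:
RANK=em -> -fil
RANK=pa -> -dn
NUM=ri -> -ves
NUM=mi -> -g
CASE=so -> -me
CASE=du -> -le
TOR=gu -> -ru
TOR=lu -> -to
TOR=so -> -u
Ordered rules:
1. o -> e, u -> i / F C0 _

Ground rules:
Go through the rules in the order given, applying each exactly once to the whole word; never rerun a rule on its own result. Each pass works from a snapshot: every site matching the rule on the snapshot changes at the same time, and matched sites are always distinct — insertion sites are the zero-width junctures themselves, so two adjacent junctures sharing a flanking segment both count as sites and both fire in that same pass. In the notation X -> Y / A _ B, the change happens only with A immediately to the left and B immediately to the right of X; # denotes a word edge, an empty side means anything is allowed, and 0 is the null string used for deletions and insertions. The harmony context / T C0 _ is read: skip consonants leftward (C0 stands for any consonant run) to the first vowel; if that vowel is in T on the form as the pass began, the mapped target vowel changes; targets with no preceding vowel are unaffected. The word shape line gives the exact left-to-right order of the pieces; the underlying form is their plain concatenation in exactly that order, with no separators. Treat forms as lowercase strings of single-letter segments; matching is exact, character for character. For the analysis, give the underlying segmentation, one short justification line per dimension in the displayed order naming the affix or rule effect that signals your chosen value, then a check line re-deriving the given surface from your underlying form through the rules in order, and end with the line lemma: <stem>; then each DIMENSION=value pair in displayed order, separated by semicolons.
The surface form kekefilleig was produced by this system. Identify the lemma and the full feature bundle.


underlying: keko-fil-le-u-g
RANK=em - signalled by the affix -fil
NUM=mi - signalled by the affix -g
CASE=du - signalled by the affix -le
TOR=so - signalled by the affix -u
check: kekofilleug -> kekefilleig
lemma: keko; RANK=em; NUM=mi; CASE=du; TOR=so


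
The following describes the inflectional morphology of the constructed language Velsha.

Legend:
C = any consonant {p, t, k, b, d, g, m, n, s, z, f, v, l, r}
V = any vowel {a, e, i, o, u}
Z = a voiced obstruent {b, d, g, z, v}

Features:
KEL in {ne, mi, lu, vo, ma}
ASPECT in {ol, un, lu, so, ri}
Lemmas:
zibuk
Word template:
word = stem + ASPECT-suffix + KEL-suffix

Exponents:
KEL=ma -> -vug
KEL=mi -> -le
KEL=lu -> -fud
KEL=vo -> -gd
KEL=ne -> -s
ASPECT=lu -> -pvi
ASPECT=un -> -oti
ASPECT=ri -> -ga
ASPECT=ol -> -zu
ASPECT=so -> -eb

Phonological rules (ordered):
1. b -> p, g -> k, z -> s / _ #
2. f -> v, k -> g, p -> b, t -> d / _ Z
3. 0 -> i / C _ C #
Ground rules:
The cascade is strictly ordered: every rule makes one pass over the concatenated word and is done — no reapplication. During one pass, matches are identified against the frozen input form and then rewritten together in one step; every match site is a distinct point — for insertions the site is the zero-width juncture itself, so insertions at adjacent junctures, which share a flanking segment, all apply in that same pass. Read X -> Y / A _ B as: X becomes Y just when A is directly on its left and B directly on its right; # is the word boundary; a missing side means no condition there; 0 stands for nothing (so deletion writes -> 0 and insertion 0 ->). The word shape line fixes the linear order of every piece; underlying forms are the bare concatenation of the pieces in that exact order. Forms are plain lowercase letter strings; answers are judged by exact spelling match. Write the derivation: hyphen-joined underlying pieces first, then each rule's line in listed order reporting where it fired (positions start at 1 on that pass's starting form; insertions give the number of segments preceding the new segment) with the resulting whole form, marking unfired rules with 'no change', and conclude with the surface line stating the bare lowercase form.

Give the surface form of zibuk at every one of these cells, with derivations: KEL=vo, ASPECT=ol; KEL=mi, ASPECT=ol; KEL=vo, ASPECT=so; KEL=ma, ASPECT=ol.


cell KEL=vo, ASPECT=ol:
underlying: zibuk-zu-gd
1. b -> p, g -> k, z -> s / _ #: no change
2. f -> v, k -> g, p -> b, t -> d / _ Z: fires at position(s) 5: zibugzugd
3. 0 -> i / C _ C #: inserts after position(s) 8: zibugzugid
surface: zibugzugid

cell KEL=mi, ASPECT=ol:
underlying: zibuk-zu-le
1. b -> p, g -> k, z -> s / _ #: no change
2. f -> v, k -> g, p -> b, t -> d / _ Z: fires at position(s) 5: zibugzule
3. 0 -> i / C _ C #: no change
surface: zibugzule

cell KEL=vo, ASPECT=so:
underlying: zibuk-eb-gd
1. b -> p, g -> k, z -> s / _ #: no change
2. f -> v, k -> g, p -> b, t -> d / _ Z: no change
3. 0 -> i / C _ C #: inserts after position(s) 8: zibukebgid
surface: zibukebgid

cell KEL=ma, ASPECT=ol:
underlying: zibuk-zu-vug
1. b -> p, g -> k, z -> s / _ #: fires at position(s) 10: zibukzuvuk
2. f -> v, k -> g, p -> b, t -> d / _ Z: fires at position(s) 5: zibugzuvuk
3. 0 -> i / C _ C #: no change
surface: zibugzuvuk


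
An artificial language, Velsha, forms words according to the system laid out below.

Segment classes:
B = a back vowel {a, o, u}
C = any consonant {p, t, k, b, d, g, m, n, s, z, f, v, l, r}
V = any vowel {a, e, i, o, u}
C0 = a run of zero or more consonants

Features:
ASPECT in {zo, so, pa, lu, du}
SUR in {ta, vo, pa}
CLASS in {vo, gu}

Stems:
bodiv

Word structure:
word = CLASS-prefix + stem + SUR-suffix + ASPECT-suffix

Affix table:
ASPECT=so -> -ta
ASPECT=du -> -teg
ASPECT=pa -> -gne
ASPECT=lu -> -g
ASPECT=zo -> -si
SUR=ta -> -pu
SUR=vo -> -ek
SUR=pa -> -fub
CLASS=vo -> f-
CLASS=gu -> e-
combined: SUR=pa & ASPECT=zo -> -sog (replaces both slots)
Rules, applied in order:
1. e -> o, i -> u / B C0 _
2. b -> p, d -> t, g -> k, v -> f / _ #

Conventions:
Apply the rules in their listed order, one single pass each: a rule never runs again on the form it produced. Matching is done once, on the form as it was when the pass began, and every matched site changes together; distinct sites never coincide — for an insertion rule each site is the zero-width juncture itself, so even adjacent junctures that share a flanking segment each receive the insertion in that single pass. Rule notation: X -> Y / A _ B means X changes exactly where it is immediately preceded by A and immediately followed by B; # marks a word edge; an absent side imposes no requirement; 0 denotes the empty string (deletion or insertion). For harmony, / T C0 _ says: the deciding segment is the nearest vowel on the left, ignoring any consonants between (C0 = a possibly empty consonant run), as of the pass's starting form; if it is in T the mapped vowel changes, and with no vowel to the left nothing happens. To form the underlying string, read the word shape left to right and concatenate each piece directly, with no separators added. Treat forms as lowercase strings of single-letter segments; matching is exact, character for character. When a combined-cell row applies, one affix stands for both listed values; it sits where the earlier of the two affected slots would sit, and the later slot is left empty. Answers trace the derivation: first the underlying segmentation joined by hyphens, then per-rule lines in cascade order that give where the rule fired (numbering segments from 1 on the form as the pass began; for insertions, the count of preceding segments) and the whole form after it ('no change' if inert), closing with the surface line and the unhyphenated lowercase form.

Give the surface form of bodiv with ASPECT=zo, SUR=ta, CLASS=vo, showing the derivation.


underlying: f-bodiv-pu-si
1. e -> o, i -> u / B C0 _: fires at position(s) 5, 10: fboduvpusu
2. b -> p, d -> t, g -> k, v -> f / _ #: no change
surface: fboduvpusu


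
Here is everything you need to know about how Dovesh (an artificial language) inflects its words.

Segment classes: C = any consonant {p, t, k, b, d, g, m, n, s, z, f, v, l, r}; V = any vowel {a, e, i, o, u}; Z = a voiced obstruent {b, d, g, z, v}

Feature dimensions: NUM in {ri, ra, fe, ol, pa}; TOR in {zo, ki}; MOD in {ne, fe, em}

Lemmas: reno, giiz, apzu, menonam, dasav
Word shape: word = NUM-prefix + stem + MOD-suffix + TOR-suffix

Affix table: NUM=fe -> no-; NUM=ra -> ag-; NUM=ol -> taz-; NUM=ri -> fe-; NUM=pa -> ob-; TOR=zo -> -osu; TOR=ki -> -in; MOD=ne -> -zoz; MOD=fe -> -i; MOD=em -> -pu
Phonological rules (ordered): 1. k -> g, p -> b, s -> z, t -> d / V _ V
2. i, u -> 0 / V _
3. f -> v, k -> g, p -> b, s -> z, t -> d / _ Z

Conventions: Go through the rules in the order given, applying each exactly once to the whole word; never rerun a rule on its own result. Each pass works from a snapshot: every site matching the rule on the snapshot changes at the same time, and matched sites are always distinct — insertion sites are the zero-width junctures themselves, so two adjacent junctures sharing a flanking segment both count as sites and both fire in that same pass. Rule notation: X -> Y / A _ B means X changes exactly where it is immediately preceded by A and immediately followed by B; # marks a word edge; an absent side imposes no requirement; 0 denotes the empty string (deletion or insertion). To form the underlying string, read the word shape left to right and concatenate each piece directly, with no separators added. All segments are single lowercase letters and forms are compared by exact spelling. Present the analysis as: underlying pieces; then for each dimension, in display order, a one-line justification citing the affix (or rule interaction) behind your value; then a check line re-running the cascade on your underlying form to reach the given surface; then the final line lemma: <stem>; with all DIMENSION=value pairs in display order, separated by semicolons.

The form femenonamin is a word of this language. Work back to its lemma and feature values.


underlying: fe-menonam-i-in
NUM=ri - signalled by the affix fe-
TOR=ki - signalled by the affix -in
MOD=fe - signalled by the affix -i
check: femenonamiin -> femenonamiin -> femenonamin -> femenonamin
lemma: menonam; NUM=ri; TOR=ki; MOD=fe


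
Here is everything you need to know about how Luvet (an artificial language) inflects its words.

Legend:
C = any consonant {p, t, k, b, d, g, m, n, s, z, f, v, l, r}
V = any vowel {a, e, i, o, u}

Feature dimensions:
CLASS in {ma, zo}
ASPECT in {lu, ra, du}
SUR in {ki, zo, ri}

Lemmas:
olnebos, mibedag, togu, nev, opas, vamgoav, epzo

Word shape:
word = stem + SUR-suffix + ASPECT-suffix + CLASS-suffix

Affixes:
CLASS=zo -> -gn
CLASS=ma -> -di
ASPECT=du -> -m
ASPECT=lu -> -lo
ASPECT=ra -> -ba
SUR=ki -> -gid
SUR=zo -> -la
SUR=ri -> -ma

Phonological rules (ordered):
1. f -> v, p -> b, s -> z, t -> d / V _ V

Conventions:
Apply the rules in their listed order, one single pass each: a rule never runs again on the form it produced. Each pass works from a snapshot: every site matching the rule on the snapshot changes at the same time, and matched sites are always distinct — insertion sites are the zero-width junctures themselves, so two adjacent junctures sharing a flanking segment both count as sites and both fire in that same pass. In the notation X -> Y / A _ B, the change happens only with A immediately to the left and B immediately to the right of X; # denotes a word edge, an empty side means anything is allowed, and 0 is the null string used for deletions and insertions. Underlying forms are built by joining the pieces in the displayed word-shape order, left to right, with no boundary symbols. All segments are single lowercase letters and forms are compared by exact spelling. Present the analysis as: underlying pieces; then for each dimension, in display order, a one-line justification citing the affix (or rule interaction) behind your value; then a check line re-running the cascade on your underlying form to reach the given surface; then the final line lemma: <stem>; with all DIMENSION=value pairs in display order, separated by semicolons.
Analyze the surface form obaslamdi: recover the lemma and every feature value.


underlying: opas-la-m-di
CLASS=ma - signalled by the affix -di
ASPECT=du - signalled by the affix -m
SUR=zo - signalled by the affix -la
check: opaslamdi -> obaslamdi
lemma: opas; CLASS=ma; ASPECT=du; SUR=zo


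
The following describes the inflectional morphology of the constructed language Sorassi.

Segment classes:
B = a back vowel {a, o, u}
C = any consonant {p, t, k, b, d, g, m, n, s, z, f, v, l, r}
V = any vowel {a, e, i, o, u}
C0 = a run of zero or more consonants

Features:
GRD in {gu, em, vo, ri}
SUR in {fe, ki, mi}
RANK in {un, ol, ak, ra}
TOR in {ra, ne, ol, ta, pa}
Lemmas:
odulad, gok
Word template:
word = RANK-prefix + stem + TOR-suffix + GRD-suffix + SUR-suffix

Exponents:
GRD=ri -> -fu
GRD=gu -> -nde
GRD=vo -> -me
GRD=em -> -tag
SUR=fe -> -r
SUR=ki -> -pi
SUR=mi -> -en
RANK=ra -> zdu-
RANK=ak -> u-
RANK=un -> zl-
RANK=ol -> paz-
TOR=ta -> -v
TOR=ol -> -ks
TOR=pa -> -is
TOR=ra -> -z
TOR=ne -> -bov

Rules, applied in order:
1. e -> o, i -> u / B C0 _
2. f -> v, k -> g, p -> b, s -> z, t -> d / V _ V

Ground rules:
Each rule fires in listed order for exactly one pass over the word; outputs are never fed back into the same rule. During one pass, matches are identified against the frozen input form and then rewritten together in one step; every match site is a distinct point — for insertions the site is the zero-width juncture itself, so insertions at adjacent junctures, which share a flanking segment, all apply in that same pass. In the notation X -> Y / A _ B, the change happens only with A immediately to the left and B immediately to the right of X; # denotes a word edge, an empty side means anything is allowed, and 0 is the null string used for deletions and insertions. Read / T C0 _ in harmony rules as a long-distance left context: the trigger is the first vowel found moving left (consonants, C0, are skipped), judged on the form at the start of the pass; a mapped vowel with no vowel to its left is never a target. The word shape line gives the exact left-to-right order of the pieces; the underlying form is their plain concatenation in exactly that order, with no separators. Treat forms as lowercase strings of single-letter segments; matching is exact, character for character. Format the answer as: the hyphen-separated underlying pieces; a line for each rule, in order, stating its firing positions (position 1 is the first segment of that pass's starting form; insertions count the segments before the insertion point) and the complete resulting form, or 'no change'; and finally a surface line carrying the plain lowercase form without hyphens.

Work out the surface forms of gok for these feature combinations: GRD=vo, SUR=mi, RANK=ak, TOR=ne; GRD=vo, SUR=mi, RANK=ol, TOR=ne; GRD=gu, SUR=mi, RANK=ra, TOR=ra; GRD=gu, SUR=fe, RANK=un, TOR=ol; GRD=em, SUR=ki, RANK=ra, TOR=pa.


cell GRD=vo, SUR=mi, RANK=ak, TOR=ne:
underlying: u-gok-bov-me-en
1. e -> o, i -> u / B C0 _: fires at position(s) 9: ugokbovmoen
2. f -> v, k -> g, p -> b, s -> z, t -> d / V _ V: no change
surface: ugokbovmoen

cell GRD=vo, SUR=mi, RANK=ol, TOR=ne:
underlying: paz-gok-bov-me-en
1. e -> o, i -> u / B C0 _: fires at position(s) 11: pazgokbovmoen
2. f -> v, k -> g, p -> b, s -> z, t -> d / V _ V: no change
surface: pazgokbovmoen

cell GRD=gu, SUR=mi, RANK=ra, TOR=ra:
underlying: zdu-gok-z-nde-en
1. e -> o, i -> u / B C0 _: fires at position(s) 10: zdugokzndoen
2. f -> v, k -> g, p -> b, s -> z, t -> d / V _ V: no change
surface: zdugokzndoen

cell GRD=gu, SUR=fe, RANK=un, TOR=ol:
underlying: zl-gok-ks-nde-r
1. e -> o, i -> u / B C0 _: fires at position(s) 10: zlgokksndor
2. f -> v, k -> g, p -> b, s -> z, t -> d / V _ V: no change
surface: zlgokksndor

cell GRD=em, SUR=ki, RANK=ra, TOR=pa:
underlying: zdu-gok-is-tag-pi
1. e -> o, i -> u / B C0 _: fires at position(s) 7, 13: zdugokustagpu
2. f -> v, k -> g, p -> b, s -> z, t -> d / V _ V: fires at position(s) 6: zdugogustagpu
surface: zdugogustagpu


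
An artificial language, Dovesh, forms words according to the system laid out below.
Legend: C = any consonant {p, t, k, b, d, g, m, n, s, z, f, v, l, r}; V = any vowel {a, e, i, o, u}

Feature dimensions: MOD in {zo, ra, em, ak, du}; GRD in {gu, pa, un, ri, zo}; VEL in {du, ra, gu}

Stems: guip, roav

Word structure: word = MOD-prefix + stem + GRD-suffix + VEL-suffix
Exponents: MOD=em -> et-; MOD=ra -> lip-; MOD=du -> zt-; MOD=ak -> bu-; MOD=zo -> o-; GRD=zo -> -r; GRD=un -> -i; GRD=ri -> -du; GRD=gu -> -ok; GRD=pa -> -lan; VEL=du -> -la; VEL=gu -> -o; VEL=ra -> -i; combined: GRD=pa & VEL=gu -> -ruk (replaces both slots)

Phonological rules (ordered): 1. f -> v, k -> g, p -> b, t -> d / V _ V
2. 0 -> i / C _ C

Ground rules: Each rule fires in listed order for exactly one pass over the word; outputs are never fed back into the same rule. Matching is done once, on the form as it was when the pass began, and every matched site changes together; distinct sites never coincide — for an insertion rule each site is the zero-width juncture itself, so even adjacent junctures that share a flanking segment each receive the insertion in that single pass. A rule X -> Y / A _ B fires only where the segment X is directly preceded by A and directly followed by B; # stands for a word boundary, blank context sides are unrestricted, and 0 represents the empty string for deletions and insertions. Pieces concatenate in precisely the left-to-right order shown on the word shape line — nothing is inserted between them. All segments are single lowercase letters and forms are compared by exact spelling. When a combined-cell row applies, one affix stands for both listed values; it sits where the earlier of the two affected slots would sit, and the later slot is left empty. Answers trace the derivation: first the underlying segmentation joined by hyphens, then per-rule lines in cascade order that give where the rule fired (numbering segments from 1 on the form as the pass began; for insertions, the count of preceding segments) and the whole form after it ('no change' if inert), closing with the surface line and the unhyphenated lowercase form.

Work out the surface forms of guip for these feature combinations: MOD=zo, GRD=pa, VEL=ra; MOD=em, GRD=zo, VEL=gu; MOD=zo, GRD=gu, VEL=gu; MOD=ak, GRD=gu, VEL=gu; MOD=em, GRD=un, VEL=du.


cell MOD=zo, GRD=pa, VEL=ra:
underlying: o-guip-lan-i
1. f -> v, k -> g, p -> b, t -> d / V _ V: no change
2. 0 -> i / C _ C: inserts after position(s) 5: oguipilani
surface: oguipilani

cell MOD=em, GRD=zo, VEL=gu:
underlying: et-guip-r-o
1. f -> v, k -> g, p -> b, t -> d / V _ V: no change
2. 0 -> i / C _ C: inserts after position(s) 2, 6: etiguipiro
surface: etiguipiro

cell MOD=zo, GRD=gu, VEL=gu:
underlying: o-guip-ok-o
1. f -> v, k -> g, p -> b, t -> d / V _ V: fires at position(s) 5, 7: oguibogo
2. 0 -> i / C _ C: no change
surface: oguibogo

cell MOD=ak, GRD=gu, VEL=gu:
underlying: bu-guip-ok-o
1. f -> v, k -> g, p -> b, t -> d / V _ V: fires at position(s) 6, 8: buguibogo
2. 0 -> i / C _ C: no change
surface: buguibogo

cell MOD=em, GRD=un, VEL=du:
underlying: et-guip-i-la
1. f -> v, k -> g, p -> b, t -> d / V _ V: fires at position(s) 6: etguibila
2. 0 -> i / C _ C: inserts after position(s) 2: etiguibila
surface: etiguibila


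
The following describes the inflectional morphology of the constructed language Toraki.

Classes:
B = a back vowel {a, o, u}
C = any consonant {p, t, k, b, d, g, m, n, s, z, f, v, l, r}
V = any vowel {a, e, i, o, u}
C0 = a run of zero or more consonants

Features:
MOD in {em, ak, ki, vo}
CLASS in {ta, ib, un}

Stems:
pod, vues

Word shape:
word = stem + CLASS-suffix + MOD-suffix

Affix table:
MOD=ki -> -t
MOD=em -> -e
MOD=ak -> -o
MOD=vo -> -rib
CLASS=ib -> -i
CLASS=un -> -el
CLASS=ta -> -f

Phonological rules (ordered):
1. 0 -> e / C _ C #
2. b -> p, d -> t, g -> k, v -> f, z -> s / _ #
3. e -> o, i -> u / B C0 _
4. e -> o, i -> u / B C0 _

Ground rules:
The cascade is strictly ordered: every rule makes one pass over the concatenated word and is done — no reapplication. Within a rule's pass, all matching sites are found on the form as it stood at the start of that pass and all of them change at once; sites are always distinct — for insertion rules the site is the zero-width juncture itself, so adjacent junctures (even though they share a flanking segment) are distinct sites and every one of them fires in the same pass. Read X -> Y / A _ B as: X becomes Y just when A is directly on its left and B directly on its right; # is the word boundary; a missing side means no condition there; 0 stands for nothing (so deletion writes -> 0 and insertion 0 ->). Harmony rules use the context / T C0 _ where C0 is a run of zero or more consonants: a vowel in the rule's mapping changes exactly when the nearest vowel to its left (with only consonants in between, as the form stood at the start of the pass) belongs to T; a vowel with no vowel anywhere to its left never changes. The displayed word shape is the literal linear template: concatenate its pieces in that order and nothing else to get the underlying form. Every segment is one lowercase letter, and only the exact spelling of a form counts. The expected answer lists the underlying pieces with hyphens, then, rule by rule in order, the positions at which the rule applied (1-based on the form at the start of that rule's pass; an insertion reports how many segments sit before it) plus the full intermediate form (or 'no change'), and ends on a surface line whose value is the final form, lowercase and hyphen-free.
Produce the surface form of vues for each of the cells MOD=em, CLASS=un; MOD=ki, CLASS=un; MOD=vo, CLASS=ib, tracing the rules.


cell MOD=em, CLASS=un:
underlying: vues-el-e
1. 0 -> e / C _ C #: no change
2. b -> p, d -> t, g -> k, v -> f, z -> s / _ #: no change
3. e -> o, i -> u / B C0 _: fires at position(s) 3: vuosele
4. e -> o, i -> u / B C0 _: fires at position(s) 5: vuosole
surface: vuosole

cell MOD=ki, CLASS=un:
underlying: vues-el-t
1. 0 -> e / C _ C #: inserts after position(s) 6: vueselet
2. b -> p, d -> t, g -> k, v -> f, z -> s / _ #: no change
3. e -> o, i -> u / B C0 _: fires at position(s) 3: vuoselet
4. e -> o, i -> u / B C0 _: fires at position(s) 5: vuosolet
surface: vuosolet

cell MOD=vo, CLASS=ib:
underlying: vues-i-rib
1. 0 -> e / C _ C #: no change
2. b -> p, d -> t, g -> k, v -> f, z -> s / _ #: fires at position(s) 8: vuesirip
3. e -> o, i -> u / B C0 _: fires at position(s) 3: vuosirip
4. e -> o, i -> u / B C0 _: fires at position(s) 5: vuosurip
surface: vuosurip
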